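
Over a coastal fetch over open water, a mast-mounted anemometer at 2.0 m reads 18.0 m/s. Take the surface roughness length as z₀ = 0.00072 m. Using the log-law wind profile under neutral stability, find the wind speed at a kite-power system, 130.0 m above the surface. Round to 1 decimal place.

27.5 m/s

Log law: V(z) ∝ ln(z/z₀), so V₂/V₁ = ln(z₂/z₀) / ln(z₁/z₀).
ln(130.0/0.00072) = 12.1038, ln(2.0/0.00072) = 7.9294
V₂ = 18.0 × 12.1038/7.9294 = 18.0 × 1.5264 = 27.4760 m/s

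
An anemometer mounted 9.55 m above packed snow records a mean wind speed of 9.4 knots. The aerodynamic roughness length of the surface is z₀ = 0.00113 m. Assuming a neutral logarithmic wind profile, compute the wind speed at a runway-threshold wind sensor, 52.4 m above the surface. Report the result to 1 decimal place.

11.2 knots

Log law: V(z) ∝ ln(z/z₀), so V₂/V₁ = ln(z₂/z₀) / ln(z₁/z₀).
ln(52.4/0.00113) = 10.7444, ln(9.55/0.00113) = 9.0421
V₂ = 9.4 × 10.7444/9.0421 = 9.4 × 1.1883 = 11.1698 knots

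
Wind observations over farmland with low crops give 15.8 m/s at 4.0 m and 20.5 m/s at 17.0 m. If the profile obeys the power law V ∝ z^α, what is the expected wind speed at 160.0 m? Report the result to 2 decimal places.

First find α: α = ln(V₂/V₁)/ln(z₂/z₁) = ln(20.5/15.8)/ln(17.0/4.0) = 0.26041/1.44692 = 0.1800
Extrapolate from 17.0 m to 160.0 m: V₃ = 20.5 × (160.0/17.0)^0.1800 = 20.5 × 1.4971 = 30.6898 m/s

30.69 m/s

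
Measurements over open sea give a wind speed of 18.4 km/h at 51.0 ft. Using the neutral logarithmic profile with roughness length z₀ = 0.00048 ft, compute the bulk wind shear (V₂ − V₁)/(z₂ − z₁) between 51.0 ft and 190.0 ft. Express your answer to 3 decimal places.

0.015 km/h/ft

Log law: V₂ = V₁ · ln(z₂/z₀)/ln(z₁/z₀) = 18.4 × 12.8887/11.5736 = 20.4909 km/h
ΔV/Δz = (20.4909 − 18.4)/(190.0 − 51.0) = 2.0909/139.0000 = 0.01504 km/h/ft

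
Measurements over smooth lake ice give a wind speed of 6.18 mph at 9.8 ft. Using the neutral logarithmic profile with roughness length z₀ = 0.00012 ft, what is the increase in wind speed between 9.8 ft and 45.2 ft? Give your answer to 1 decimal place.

0.8 mph

Log law: V₂ = V₁ · ln(z₂/z₀)/ln(z₁/z₀) = 6.18 × 12.8391/11.3104 = 7.0153 mph
ΔV = 7.0153 − 6.18 = 0.8353 mph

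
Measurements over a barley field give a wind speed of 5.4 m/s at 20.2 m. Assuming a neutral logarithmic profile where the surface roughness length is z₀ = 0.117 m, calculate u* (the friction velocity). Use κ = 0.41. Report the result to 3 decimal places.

Log law: V(z) = (u*/κ) · ln(z/z₀) ⇒ u* = κ · V / ln(z/z₀)
u* = 0.41 × 5.4 / ln(20.2/0.117) = 0.41 × 5.4 / 5.1513
   = 2.2140 / 5.1513 = 0.4298 m/s

u* ≈ 0.430 m/s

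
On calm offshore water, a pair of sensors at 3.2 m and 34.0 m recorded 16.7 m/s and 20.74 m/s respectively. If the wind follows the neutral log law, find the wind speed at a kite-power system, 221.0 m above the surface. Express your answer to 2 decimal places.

Log law: V ∝ ln(z/z₀). From the pair, with r = V₁/V₂ = 0.80521,
ln z₀ = (ln z₁ − r·ln z₂)/(1 − r) = (1.1632 − 0.80521×3.5264)/0.19479 = -8.6056 → z₀ = 0.0001831 m
V₃ = V₁ · ln(z₃/z₀)/ln(z₁/z₀) = 16.7 × 14.0037/9.7687 = 23.9399 m/s

23.94 m/s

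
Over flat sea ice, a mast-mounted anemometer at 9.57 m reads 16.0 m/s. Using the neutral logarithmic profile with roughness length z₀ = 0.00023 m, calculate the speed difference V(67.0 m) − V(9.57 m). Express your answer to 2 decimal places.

2.93 m/s

Log law: V₂ = V₁ · ln(z₂/z₀)/ln(z₁/z₀) = 16.0 × 12.5821/10.6361 = 18.9275 m/s
ΔV = 18.9275 − 16.0 = 2.9275 m/s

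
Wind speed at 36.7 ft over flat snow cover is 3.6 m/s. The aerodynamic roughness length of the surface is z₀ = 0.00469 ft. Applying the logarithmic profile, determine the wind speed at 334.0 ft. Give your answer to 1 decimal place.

Log law: V(z) ∝ ln(z/z₀), so V₂/V₁ = ln(z₂/z₀) / ln(z₁/z₀).
ln(334.0/0.00469) = 11.1735, ln(36.7/0.00469) = 8.9651
V₂ = 3.6 × 11.1735/8.9651 = 3.6 × 1.2463 = 4.4868 m/s

4.5 m/s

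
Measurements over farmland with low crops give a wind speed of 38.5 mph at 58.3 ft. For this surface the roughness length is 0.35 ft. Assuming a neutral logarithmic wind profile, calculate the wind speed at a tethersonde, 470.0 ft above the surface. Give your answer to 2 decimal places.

Log law: V(z) ∝ ln(z/z₀), so V₂/V₁ = ln(z₂/z₀) / ln(z₁/z₀).
ln(470.0/0.35) = 7.2026, ln(58.3/0.35) = 5.1154
V₂ = 38.5 × 7.2026/5.1154 = 38.5 × 1.4080 = 54.2083 mph

54.21 mph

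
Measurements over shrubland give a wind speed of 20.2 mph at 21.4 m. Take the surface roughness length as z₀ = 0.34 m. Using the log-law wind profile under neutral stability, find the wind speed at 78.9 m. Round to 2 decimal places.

26.56 mph

Log law: V(z) ∝ ln(z/z₀), so V₂/V₁ = ln(z₂/z₀) / ln(z₁/z₀).
ln(78.9/0.34) = 5.4470, ln(21.4/0.34) = 4.1422
V₂ = 20.2 × 5.4470/4.1422 = 20.2 × 1.3150 = 26.5630 mph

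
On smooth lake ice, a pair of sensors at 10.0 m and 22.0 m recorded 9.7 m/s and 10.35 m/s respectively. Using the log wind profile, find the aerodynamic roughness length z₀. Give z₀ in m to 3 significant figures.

z₀ ≈ 0.0000776 m

Log law: V(z) ∝ ln(z/z₀). With r = V₁/V₂ = 9.7/10.35 = 0.93720,
r · ln(z₂/z₀) = ln(z₁/z₀) ⇒ ln z₀ = (ln z₁ − r·ln z₂)/(1 − r)
ln z₀ = (2.30259 − 0.93720×3.09104) / 0.06280 = -9.4636
z₀ = exp(-9.4636) = 0.00007762 m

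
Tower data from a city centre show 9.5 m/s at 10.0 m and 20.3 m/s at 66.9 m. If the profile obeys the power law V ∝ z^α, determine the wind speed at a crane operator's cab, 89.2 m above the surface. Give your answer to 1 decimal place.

First find α: α = ln(V₂/V₁)/ln(z₂/z₁) = ln(20.3/9.5)/ln(66.9/10.0) = 0.75933/1.90061 = 0.3995
Extrapolate from 66.9 m to 89.2 m: V₃ = 20.3 × (89.2/66.9)^0.3995 = 20.3 × 1.1218 = 22.7725 m/s

22.8 m/s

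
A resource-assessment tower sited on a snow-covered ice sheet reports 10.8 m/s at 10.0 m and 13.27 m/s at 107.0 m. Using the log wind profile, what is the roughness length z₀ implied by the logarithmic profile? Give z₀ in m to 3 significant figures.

z₀ ≈ 0.000316 m

Log law: V(z) ∝ ln(z/z₀). With r = V₁/V₂ = 10.8/13.27 = 0.81387,
r · ln(z₂/z₀) = ln(z₁/z₀) ⇒ ln z₀ = (ln z₁ − r·ln z₂)/(1 − r)
ln z₀ = (2.30259 − 0.81387×4.67283) / 0.18613 = -8.0612
z₀ = exp(-8.0612) = 0.0003155 m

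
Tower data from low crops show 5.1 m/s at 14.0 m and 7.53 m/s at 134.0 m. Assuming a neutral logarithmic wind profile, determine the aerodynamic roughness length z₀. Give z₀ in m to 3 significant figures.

z₀ ≈ 0.122 m

Log law: V(z) ∝ ln(z/z₀). With r = V₁/V₂ = 5.1/7.53 = 0.67729,
r · ln(z₂/z₀) = ln(z₁/z₀) ⇒ ln z₀ = (ln z₁ − r·ln z₂)/(1 − r)
ln z₀ = (2.63906 − 0.67729×4.89784) / 0.32271 = -2.1016
z₀ = exp(-2.1016) = 0.1223 m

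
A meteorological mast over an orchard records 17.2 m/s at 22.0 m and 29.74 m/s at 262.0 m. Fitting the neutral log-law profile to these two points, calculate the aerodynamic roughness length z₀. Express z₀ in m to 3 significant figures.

z₀ ≈ 0.736 m

Log law: V(z) ∝ ln(z/z₀). With r = V₁/V₂ = 17.2/29.74 = 0.57835,
r · ln(z₂/z₀) = ln(z₁/z₀) ⇒ ln z₀ = (ln z₁ − r·ln z₂)/(1 − r)
ln z₀ = (3.09104 − 0.57835×5.56834) / 0.42165 = -0.3069
z₀ = exp(-0.3069) = 0.7358 m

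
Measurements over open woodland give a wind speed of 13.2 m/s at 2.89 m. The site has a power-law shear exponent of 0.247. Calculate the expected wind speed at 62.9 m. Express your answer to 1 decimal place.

Power-law profile: V₂ = V₁ · (z₂/z₁)^α
V₂ = 13.2 × (62.9/2.89)^0.247 = 13.2 × (21.7647)^0.247
    = 13.2 × 2.1401 = 28.2487 m/s

28.2 m/s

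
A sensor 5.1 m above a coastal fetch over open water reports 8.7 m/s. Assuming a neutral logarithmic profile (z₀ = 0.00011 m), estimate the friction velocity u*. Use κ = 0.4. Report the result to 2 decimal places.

u* ≈ 0.32 m/s

Log law: V(z) = (u*/κ) · ln(z/z₀) ⇒ u* = κ · V / ln(z/z₀)
u* = 0.4 × 8.7 / ln(5.1/0.00011) = 0.4 × 8.7 / 10.7443
   = 3.4800 / 10.7443 = 0.3239 m/s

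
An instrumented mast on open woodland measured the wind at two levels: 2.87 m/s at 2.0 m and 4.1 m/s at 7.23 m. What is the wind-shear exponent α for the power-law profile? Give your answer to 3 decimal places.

α ≈ 0.278

Power law: V₂/V₁ = (z₂/z₁)^α ⇒ α = ln(V₂/V₁) / ln(z₂/z₁)
α = ln(4.1/2.87) / ln(7.23/2.0) = ln(1.4286) / ln(3.6150)
  = 0.35667 / 1.28509 = 0.27755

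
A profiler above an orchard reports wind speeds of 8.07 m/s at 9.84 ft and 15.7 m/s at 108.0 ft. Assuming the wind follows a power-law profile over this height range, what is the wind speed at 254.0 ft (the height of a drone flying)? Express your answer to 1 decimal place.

First find α: α = ln(V₂/V₁)/ln(z₂/z₁) = ln(15.7/8.07)/ln(108.0/9.84) = 0.66551/2.39568 = 0.2778
Extrapolate from 108.0 ft to 254.0 ft: V₃ = 15.7 × (254.0/108.0)^0.2778 = 15.7 × 1.2682 = 19.9102 m/s

19.9 m/s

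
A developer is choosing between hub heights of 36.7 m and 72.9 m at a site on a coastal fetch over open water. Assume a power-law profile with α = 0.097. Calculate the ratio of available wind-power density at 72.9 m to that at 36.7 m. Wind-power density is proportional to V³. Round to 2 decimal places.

Speed ratio: V_B/V_A = (z_B/z_A)^α = (72.9/36.7)^0.097 = (1.9864)^0.097 = 1.06884
Power-density ratio: P_B/P_A = (V_B/V_A)³ = (1.06884)³ = 1.22106

1.22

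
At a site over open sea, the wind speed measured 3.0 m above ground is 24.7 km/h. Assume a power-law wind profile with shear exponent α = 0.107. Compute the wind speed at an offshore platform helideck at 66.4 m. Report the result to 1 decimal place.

Power-law profile: V₂ = V₁ · (z₂/z₁)^α
V₂ = 24.7 × (66.4/3.0)^0.107 = 24.7 × (22.1333)^0.107
    = 24.7 × 1.3929 = 34.4046 km/h

34.4 km/h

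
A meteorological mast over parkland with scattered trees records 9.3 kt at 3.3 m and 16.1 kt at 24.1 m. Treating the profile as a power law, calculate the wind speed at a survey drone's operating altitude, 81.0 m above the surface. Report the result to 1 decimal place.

22.5 kt

First find α: α = ln(V₂/V₁)/ln(z₂/z₁) = ln(16.1/9.3)/ln(24.1/3.3) = 0.54880/1.98829 = 0.2760
Extrapolate from 24.1 m to 81.0 m: V₃ = 16.1 × (81.0/24.1)^0.2760 = 16.1 × 1.3974 = 22.4978 kt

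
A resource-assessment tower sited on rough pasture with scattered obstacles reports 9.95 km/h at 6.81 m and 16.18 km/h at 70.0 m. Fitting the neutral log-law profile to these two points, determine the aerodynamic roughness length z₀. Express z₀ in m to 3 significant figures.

z₀ ≈ 0.165 m

Log law: V(z) ∝ ln(z/z₀). With r = V₁/V₂ = 9.95/16.18 = 0.61496,
r · ln(z₂/z₀) = ln(z₁/z₀) ⇒ ln z₀ = (ln z₁ − r·ln z₂)/(1 − r)
ln z₀ = (1.91839 − 0.61496×4.24850) / 0.38504 = -1.8030
z₀ = exp(-1.8030) = 0.1648 m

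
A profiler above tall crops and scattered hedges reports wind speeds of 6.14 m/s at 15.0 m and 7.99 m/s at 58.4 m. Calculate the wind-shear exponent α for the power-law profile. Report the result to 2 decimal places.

α ≈ 0.19

Power law: V₂/V₁ = (z₂/z₁)^α ⇒ α = ln(V₂/V₁) / ln(z₂/z₁)
α = ln(7.99/6.14) / ln(58.4/15.0) = ln(1.3013) / ln(3.8933)
  = 0.26337 / 1.35927 = 0.19376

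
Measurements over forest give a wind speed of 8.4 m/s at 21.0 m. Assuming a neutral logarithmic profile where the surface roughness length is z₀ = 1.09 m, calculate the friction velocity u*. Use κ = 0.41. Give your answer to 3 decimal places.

u* ≈ 1.164 m/s

Log law: V(z) = (u*/κ) · ln(z/z₀) ⇒ u* = κ · V / ln(z/z₀)
u* = 0.41 × 8.4 / ln(21.0/1.09) = 0.41 × 8.4 / 2.9583
   = 3.4440 / 2.9583 = 1.1642 m/s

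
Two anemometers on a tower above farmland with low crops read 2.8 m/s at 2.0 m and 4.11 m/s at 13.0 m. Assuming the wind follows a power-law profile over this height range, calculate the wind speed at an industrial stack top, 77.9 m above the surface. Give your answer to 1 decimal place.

First find α: α = ln(V₂/V₁)/ln(z₂/z₁) = ln(4.11/2.8)/ln(13.0/2.0) = 0.38380/1.87180 = 0.2050
Extrapolate from 13.0 m to 77.9 m: V₃ = 4.11 × (77.9/13.0)^0.2050 = 4.11 × 1.4436 = 5.9331 m/s

5.9 m/s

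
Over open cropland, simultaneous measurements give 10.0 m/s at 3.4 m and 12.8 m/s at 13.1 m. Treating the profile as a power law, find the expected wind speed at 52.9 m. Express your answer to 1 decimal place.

16.5 m/s

First find α: α = ln(V₂/V₁)/ln(z₂/z₁) = ln(12.8/10.0)/ln(13.1/3.4) = 0.24686/1.34884 = 0.1830
Extrapolate from 13.1 m to 52.9 m: V₃ = 12.8 × (52.9/13.1)^0.1830 = 12.8 × 1.2910 = 16.5254 m/s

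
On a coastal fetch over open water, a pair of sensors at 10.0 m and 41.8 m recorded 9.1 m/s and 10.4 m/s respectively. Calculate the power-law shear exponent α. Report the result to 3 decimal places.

Power law: V₂/V₁ = (z₂/z₁)^α ⇒ α = ln(V₂/V₁) / ln(z₂/z₁)
α = ln(10.4/9.1) / ln(41.8/10.0) = ln(1.1429) / ln(4.1800)
  = 0.13353 / 1.43031 = 0.09336

α ≈ 0.093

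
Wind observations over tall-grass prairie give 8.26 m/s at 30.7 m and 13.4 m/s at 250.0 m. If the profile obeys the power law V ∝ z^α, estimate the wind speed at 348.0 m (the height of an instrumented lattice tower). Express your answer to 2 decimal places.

14.46 m/s

First find α: α = ln(V₂/V₁)/ln(z₂/z₁) = ln(13.4/8.26)/ln(250.0/30.7) = 0.48383/2.09720 = 0.2307
Extrapolate from 250.0 m to 348.0 m: V₃ = 13.4 × (348.0/250.0)^0.2307 = 13.4 × 1.0793 = 14.4625 m/s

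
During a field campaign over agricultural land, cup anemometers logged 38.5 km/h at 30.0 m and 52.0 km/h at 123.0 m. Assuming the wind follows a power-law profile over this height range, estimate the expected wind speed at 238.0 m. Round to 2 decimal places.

First find α: α = ln(V₂/V₁)/ln(z₂/z₁) = ln(52.0/38.5)/ln(123.0/30.0) = 0.30059/1.41099 = 0.2130
Extrapolate from 123.0 m to 238.0 m: V₃ = 52.0 × (238.0/123.0)^0.2130 = 52.0 × 1.1510 = 59.8513 km/h

59.85 km/h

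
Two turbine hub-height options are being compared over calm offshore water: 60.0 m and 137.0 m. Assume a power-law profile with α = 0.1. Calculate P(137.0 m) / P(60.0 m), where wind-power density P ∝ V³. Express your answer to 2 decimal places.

Speed ratio: V_B/V_A = (z_B/z_A)^α = (137.0/60.0)^0.1 = (2.2833)^0.1 = 1.08607
Power-density ratio: P_B/P_A = (V_B/V_A)³ = (1.08607)³ = 1.28106

1.28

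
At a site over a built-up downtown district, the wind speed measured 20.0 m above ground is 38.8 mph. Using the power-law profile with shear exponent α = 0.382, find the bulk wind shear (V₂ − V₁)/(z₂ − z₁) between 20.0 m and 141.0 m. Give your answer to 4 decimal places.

0.3555 mph/m

Power law: V₂ = V₁ · (z₂/z₁)^α = 38.8 × (7.0500)^0.382 = 81.8163 mph
ΔV/Δz = (81.8163 − 38.8)/(141.0 − 20.0) = 43.0163/121.0000 = 0.35551 mph/m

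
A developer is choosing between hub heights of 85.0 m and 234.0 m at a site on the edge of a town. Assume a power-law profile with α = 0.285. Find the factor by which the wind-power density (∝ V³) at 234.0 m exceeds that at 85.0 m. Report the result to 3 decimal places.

2.377

Speed ratio: V_B/V_A = (z_B/z_A)^α = (234.0/85.0)^0.285 = (2.7529)^0.285 = 1.33457
Power-density ratio: P_B/P_A = (V_B/V_A)³ = (1.33457)³ = 2.37698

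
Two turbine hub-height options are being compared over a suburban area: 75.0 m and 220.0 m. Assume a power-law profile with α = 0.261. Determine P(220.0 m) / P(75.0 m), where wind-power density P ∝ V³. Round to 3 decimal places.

2.322

Speed ratio: V_B/V_A = (z_B/z_A)^α = (220.0/75.0)^0.261 = (2.9333)^0.261 = 1.32428
Power-density ratio: P_B/P_A = (V_B/V_A)³ = (1.32428)³ = 2.32244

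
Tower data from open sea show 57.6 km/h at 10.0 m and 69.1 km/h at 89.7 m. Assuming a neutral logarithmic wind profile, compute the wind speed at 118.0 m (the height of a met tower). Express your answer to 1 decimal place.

Log law: V ∝ ln(z/z₀). From the pair, with r = V₁/V₂ = 0.83357,
ln z₀ = (ln z₁ − r·ln z₂)/(1 − r) = (2.3026 − 0.83357×4.4965)/0.16643 = -8.6859 → z₀ = 0.0001689 m
V₃ = V₁ · ln(z₃/z₀)/ln(z₁/z₀) = 57.6 × 13.4566/10.9885 = 70.5374 km/h

70.5 km/h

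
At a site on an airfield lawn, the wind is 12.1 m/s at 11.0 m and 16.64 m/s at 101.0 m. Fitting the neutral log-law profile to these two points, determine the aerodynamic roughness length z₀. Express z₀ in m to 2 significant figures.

z₀ ≈ 0.030 m

Log law: V(z) ∝ ln(z/z₀). With r = V₁/V₂ = 12.1/16.64 = 0.72716,
r · ln(z₂/z₀) = ln(z₁/z₀) ⇒ ln z₀ = (ln z₁ − r·ln z₂)/(1 − r)
ln z₀ = (2.39790 − 0.72716×4.61512) / 0.27284 = -3.5114
z₀ = exp(-3.5114) = 0.02985 m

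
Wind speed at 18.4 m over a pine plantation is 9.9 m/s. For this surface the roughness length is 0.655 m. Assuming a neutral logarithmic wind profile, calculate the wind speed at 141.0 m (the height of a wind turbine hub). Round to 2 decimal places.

Log law: V(z) ∝ ln(z/z₀), so V₂/V₁ = ln(z₂/z₀) / ln(z₁/z₀).
ln(141.0/0.655) = 5.3719, ln(18.4/0.655) = 3.3355
V₂ = 9.9 × 5.3719/3.3355 = 9.9 × 1.6105 = 15.9443 m/s

15.94 m/s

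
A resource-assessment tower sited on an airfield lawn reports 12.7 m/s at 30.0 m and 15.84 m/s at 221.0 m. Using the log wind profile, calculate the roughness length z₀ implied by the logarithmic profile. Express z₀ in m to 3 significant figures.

z₀ ≈ 0.00932 m

Log law: V(z) ∝ ln(z/z₀). With r = V₁/V₂ = 12.7/15.84 = 0.80177,
r · ln(z₂/z₀) = ln(z₁/z₀) ⇒ ln z₀ = (ln z₁ − r·ln z₂)/(1 − r)
ln z₀ = (3.40120 − 0.80177×5.39816) / 0.19823 = -4.6757
z₀ = exp(-4.6757) = 0.009319 m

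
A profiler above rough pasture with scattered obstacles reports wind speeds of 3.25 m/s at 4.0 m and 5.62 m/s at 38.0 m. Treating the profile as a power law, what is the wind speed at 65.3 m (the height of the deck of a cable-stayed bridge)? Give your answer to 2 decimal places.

6.41 m/s

First find α: α = ln(V₂/V₁)/ln(z₂/z₁) = ln(5.62/3.25)/ln(38.0/4.0) = 0.54768/2.25129 = 0.2433
Extrapolate from 38.0 m to 65.3 m: V₃ = 5.62 × (65.3/38.0)^0.2433 = 5.62 × 1.1408 = 6.4112 m/s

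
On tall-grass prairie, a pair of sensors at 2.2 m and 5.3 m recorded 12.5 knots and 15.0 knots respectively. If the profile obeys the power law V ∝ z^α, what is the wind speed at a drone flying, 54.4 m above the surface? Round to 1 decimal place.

First find α: α = ln(V₂/V₁)/ln(z₂/z₁) = ln(15.0/12.5)/ln(5.3/2.2) = 0.18232/0.87925 = 0.2074
Extrapolate from 5.3 m to 54.4 m: V₃ = 15.0 × (54.4/5.3)^0.2074 = 15.0 × 1.6207 = 24.3108 knots

24.3 knots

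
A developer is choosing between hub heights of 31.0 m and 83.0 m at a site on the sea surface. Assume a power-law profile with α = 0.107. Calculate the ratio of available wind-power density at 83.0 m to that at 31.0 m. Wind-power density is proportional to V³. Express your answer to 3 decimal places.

1.372

Speed ratio: V_B/V_A = (z_B/z_A)^α = (83.0/31.0)^0.107 = (2.6774)^0.107 = 1.11113
Power-density ratio: P_B/P_A = (V_B/V_A)³ = (1.11113)³ = 1.37182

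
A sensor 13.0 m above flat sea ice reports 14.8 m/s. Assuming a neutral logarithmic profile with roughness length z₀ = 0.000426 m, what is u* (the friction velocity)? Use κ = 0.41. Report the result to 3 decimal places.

u* ≈ 0.588 m/s

Log law: V(z) = (u*/κ) · ln(z/z₀) ⇒ u* = κ · V / ln(z/z₀)
u* = 0.41 × 14.8 / ln(13.0/0.000426) = 0.41 × 14.8 / 10.3260
   = 6.0680 / 10.3260 = 0.5876 m/s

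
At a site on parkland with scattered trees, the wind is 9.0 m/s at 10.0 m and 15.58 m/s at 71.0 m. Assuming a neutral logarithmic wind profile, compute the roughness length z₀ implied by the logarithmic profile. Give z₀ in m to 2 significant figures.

Log law: V(z) ∝ ln(z/z₀). With r = V₁/V₂ = 9.0/15.58 = 0.57766,
r · ln(z₂/z₀) = ln(z₁/z₀) ⇒ ln z₀ = (ln z₁ − r·ln z₂)/(1 − r)
ln z₀ = (2.30259 − 0.57766×4.26268) / 0.42234 = -0.3784
z₀ = exp(-0.3784) = 0.6850 m

z₀ ≈ 0.68 m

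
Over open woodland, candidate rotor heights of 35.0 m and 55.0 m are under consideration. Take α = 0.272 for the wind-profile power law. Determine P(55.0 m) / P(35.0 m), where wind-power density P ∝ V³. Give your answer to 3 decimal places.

1.446

Speed ratio: V_B/V_A = (z_B/z_A)^α = (55.0/35.0)^0.272 = (1.5714)^0.272 = 1.13082
Power-density ratio: P_B/P_A = (V_B/V_A)³ = (1.13082)³ = 1.44603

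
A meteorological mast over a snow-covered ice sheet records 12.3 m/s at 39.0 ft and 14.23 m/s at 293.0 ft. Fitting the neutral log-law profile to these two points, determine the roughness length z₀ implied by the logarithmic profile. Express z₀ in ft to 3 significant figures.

Log law: V(z) ∝ ln(z/z₀). With r = V₁/V₂ = 12.3/14.23 = 0.86437,
r · ln(z₂/z₀) = ln(z₁/z₀) ⇒ ln z₀ = (ln z₁ − r·ln z₂)/(1 − r)
ln z₀ = (3.66356 − 0.86437×5.68017) / 0.13563 = -9.1884
z₀ = exp(-9.1884) = 0.0001022 ft

z₀ ≈ 0.000102 ft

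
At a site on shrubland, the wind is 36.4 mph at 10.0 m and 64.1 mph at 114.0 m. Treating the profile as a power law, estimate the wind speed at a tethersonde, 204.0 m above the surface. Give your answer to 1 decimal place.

73.4 mph

First find α: α = ln(V₂/V₁)/ln(z₂/z₁) = ln(64.1/36.4)/ln(114.0/10.0) = 0.56588/2.43361 = 0.2325
Extrapolate from 114.0 m to 204.0 m: V₃ = 64.1 × (204.0/114.0)^0.2325 = 64.1 × 1.1449 = 73.3876 mph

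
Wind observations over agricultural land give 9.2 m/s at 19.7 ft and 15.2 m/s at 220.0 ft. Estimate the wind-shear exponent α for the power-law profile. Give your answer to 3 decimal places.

α ≈ 0.208

Power law: V₂/V₁ = (z₂/z₁)^α ⇒ α = ln(V₂/V₁) / ln(z₂/z₁)
α = ln(15.2/9.2) / ln(220.0/19.7) = ln(1.6522) / ln(11.1675)
  = 0.50209 / 2.41301 = 0.20808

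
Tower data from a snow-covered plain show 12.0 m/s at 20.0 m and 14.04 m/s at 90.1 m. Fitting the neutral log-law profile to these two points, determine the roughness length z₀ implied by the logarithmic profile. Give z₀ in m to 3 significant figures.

z₀ ≈ 0.00286 m

Log law: V(z) ∝ ln(z/z₀). With r = V₁/V₂ = 12.0/14.04 = 0.85470,
r · ln(z₂/z₀) = ln(z₁/z₀) ⇒ ln z₀ = (ln z₁ − r·ln z₂)/(1 − r)
ln z₀ = (2.99573 − 0.85470×4.50092) / 0.14530 = -5.8583
z₀ = exp(-5.8583) = 0.002856 m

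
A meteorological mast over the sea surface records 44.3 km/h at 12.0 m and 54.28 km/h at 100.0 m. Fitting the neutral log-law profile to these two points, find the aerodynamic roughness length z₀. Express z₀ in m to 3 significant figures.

z₀ ≈ 0.000981 m

Log law: V(z) ∝ ln(z/z₀). With r = V₁/V₂ = 44.3/54.28 = 0.81614,
r · ln(z₂/z₀) = ln(z₁/z₀) ⇒ ln z₀ = (ln z₁ − r·ln z₂)/(1 − r)
ln z₀ = (2.48491 − 0.81614×4.60517) / 0.18386 = -6.9267
z₀ = exp(-6.9267) = 0.0009812 m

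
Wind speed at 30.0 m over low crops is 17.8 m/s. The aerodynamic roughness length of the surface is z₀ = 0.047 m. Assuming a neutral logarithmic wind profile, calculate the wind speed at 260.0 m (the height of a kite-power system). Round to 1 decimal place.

Log law: V(z) ∝ ln(z/z₀), so V₂/V₁ = ln(z₂/z₀) / ln(z₁/z₀).
ln(260.0/0.047) = 8.6183, ln(30.0/0.047) = 6.4588
V₂ = 17.8 × 8.6183/6.4588 = 17.8 × 1.3343 = 23.7514 m/s

23.8 m/s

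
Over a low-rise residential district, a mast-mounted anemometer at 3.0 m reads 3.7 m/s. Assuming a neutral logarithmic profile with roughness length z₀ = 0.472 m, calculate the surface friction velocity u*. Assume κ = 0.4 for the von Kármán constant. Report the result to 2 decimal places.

Log law: V(z) = (u*/κ) · ln(z/z₀) ⇒ u* = κ · V / ln(z/z₀)
u* = 0.4 × 3.7 / ln(3.0/0.472) = 0.4 × 3.7 / 1.8494
   = 1.4800 / 1.8494 = 0.8003 m/s

u* ≈ 0.80 m/s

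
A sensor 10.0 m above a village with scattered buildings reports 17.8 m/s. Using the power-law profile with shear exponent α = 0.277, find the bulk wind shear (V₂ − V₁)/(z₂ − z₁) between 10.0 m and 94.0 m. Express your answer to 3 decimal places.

0.182 m/s/m

Power law: V₂ = V₁ · (z₂/z₁)^α = 17.8 × (9.4000)^0.277 = 33.1113 m/s
ΔV/Δz = (33.1113 − 17.8)/(94.0 − 10.0) = 15.3113/84.0000 = 0.18228 m/s/m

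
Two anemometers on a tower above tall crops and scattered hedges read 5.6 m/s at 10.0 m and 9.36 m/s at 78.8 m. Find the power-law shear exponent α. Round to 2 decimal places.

α ≈ 0.25

Power law: V₂/V₁ = (z₂/z₁)^α ⇒ α = ln(V₂/V₁) / ln(z₂/z₁)
α = ln(9.36/5.6) / ln(78.8/10.0) = ln(1.6714) / ln(7.8800)
  = 0.51368 / 2.06433 = 0.24884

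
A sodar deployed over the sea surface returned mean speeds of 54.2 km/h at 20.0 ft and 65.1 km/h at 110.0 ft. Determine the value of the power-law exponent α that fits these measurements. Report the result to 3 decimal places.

α ≈ 0.107

Power law: V₂/V₁ = (z₂/z₁)^α ⇒ α = ln(V₂/V₁) / ln(z₂/z₁)
α = ln(65.1/54.2) / ln(110.0/20.0) = ln(1.2011) / ln(5.5000)
  = 0.18324 / 1.70475 = 0.10749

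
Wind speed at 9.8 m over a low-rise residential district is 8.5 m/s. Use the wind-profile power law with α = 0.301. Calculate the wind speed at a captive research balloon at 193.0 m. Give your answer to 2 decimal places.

20.85 m/s

Power-law profile: V₂ = V₁ · (z₂/z₁)^α
V₂ = 8.5 × (193.0/9.8)^0.301 = 8.5 × (19.6939)^0.301
    = 8.5 × 2.4524 = 20.8455 m/s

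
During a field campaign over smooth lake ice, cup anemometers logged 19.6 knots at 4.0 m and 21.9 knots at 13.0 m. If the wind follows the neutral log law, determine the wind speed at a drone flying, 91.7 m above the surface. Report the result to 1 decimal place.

25.7 knots

Log law: V ∝ ln(z/z₀). From the pair, with r = V₁/V₂ = 0.89498,
ln z₀ = (ln z₁ − r·ln z₂)/(1 − r) = (1.3863 − 0.89498×2.5649)/0.10502 = -8.6579 → z₀ = 0.0001737 m
V₃ = V₁ · ln(z₃/z₀)/ln(z₁/z₀) = 19.6 × 13.1764/10.0442 = 25.7122 knots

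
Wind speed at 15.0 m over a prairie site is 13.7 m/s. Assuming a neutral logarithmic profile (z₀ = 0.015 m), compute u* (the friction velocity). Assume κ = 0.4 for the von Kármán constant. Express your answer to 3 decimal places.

u* ≈ 0.793 m/s

Log law: V(z) = (u*/κ) · ln(z/z₀) ⇒ u* = κ · V / ln(z/z₀)
u* = 0.4 × 13.7 / ln(15.0/0.015) = 0.4 × 13.7 / 6.9078
   = 5.4800 / 6.9078 = 0.7933 m/s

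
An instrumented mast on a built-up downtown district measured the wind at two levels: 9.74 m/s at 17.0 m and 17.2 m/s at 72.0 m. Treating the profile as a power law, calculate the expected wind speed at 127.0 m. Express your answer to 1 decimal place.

First find α: α = ln(V₂/V₁)/ln(z₂/z₁) = ln(17.2/9.74)/ln(72.0/17.0) = 0.56867/1.44345 = 0.3940
Extrapolate from 72.0 m to 127.0 m: V₃ = 17.2 × (127.0/72.0)^0.3940 = 17.2 × 1.2505 = 21.5094 m/s

21.5 m/s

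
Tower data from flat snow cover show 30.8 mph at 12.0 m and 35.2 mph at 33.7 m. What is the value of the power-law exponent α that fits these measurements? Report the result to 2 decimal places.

α ≈ 0.13

Power law: V₂/V₁ = (z₂/z₁)^α ⇒ α = ln(V₂/V₁) / ln(z₂/z₁)
α = ln(35.2/30.8) / ln(33.7/12.0) = ln(1.1429) / ln(2.8083)
  = 0.13353 / 1.03259 = 0.12932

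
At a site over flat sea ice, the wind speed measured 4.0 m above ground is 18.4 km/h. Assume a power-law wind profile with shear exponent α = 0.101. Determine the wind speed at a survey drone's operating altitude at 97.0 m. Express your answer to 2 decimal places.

Power-law profile: V₂ = V₁ · (z₂/z₁)^α
V₂ = 18.4 × (97.0/4.0)^0.101 = 18.4 × (24.2500)^0.101
    = 18.4 × 1.3799 = 25.3906 km/h

25.39 km/h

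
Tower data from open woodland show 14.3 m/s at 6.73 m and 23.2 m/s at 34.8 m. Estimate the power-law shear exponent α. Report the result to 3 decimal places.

α ≈ 0.295

Power law: V₂/V₁ = (z₂/z₁)^α ⇒ α = ln(V₂/V₁) / ln(z₂/z₁)
α = ln(23.2/14.3) / ln(34.8/6.73) = ln(1.6224) / ln(5.1709)
  = 0.48389 / 1.64304 = 0.29451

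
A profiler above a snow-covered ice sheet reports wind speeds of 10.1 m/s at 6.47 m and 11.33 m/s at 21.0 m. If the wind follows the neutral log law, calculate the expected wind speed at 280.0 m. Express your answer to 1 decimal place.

14.0 m/s

Log law: V ∝ ln(z/z₀). From the pair, with r = V₁/V₂ = 0.89144,
ln z₀ = (ln z₁ − r·ln z₂)/(1 − r) = (1.8672 − 0.89144×3.0445)/0.10856 = -7.8005 → z₀ = 0.0004095 m
V₃ = V₁ · ln(z₃/z₀)/ln(z₁/z₀) = 10.1 × 13.4353/9.6676 = 14.0361 m/s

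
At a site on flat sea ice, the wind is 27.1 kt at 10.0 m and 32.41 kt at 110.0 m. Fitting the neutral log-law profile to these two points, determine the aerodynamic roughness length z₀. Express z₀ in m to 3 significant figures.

Log law: V(z) ∝ ln(z/z₀). With r = V₁/V₂ = 27.1/32.41 = 0.83616,
r · ln(z₂/z₀) = ln(z₁/z₀) ⇒ ln z₀ = (ln z₁ − r·ln z₂)/(1 − r)
ln z₀ = (2.30259 − 0.83616×4.70048) / 0.16384 = -9.9353
z₀ = exp(-9.9353) = 0.00004844 m

z₀ ≈ 0.0000484 m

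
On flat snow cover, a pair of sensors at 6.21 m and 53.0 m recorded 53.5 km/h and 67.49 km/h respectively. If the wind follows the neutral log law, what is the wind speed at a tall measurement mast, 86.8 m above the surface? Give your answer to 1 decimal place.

70.7 km/h

Log law: V ∝ ln(z/z₀). From the pair, with r = V₁/V₂ = 0.79271,
ln z₀ = (ln z₁ − r·ln z₂)/(1 − r) = (1.8262 − 0.79271×3.9703)/0.20729 = -6.3733 → z₀ = 0.001706 m
V₃ = V₁ · ln(z₃/z₀)/ln(z₁/z₀) = 53.5 × 10.8369/8.1995 = 70.7088 km/h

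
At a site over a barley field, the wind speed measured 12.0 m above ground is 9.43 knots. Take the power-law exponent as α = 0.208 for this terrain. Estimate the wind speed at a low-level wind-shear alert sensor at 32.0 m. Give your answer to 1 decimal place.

11.6 knots

Power-law profile: V₂ = V₁ · (z₂/z₁)^α
V₂ = 9.43 × (32.0/12.0)^0.208 = 9.43 × (2.6667)^0.208
    = 9.43 × 1.2263 = 11.5641 knots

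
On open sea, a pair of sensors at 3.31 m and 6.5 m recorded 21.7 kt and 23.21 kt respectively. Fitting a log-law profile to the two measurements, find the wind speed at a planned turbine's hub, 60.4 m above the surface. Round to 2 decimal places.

Log law: V ∝ ln(z/z₀). From the pair, with r = V₁/V₂ = 0.93494,
ln z₀ = (ln z₁ − r·ln z₂)/(1 − r) = (1.1969 − 0.93494×1.8718)/0.06506 = -8.5013 → z₀ = 0.0002032 m
V₃ = V₁ · ln(z₃/z₀)/ln(z₁/z₀) = 21.7 × 12.6023/9.6982 = 28.1979 kt

28.20 kt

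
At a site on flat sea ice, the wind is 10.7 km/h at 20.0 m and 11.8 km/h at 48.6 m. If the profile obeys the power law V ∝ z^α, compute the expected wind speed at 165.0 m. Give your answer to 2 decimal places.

13.50 km/h

First find α: α = ln(V₂/V₁)/ln(z₂/z₁) = ln(11.8/10.7)/ln(48.6/20.0) = 0.09786/0.88789 = 0.1102
Extrapolate from 48.6 m to 165.0 m: V₃ = 11.8 × (165.0/48.6)^0.1102 = 11.8 × 1.1442 = 13.5017 km/h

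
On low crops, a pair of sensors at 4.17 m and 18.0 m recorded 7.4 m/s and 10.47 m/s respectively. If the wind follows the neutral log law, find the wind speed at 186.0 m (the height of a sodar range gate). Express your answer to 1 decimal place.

15.4 m/s

Log law: V ∝ ln(z/z₀). From the pair, with r = V₁/V₂ = 0.70678,
ln z₀ = (ln z₁ − r·ln z₂)/(1 − r) = (1.4279 − 0.70678×2.8904)/0.29322 = -2.0972 → z₀ = 0.1228 m
V₃ = V₁ · ln(z₃/z₀)/ln(z₁/z₀) = 7.4 × 7.3230/3.5251 = 15.3724 m/s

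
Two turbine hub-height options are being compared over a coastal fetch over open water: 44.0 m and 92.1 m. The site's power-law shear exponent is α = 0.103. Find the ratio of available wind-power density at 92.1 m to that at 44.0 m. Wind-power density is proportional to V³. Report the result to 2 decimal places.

1.26

Speed ratio: V_B/V_A = (z_B/z_A)^α = (92.1/44.0)^0.103 = (2.0932)^0.103 = 1.07905
Power-density ratio: P_B/P_A = (V_B/V_A)³ = (1.07905)³ = 1.25640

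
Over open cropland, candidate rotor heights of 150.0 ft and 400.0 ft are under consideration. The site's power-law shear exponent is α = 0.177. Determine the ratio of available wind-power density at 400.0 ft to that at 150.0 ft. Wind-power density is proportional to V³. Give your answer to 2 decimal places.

1.68

Speed ratio: V_B/V_A = (z_B/z_A)^α = (400.0/150.0)^0.177 = (2.6667)^0.177 = 1.18959
Power-density ratio: P_B/P_A = (V_B/V_A)³ = (1.18959)³ = 1.68341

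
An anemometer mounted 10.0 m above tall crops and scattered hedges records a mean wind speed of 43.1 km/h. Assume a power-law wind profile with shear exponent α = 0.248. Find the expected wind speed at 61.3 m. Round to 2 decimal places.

67.57 km/h

Power-law profile: V₂ = V₁ · (z₂/z₁)^α
V₂ = 43.1 × (61.3/10.0)^0.248 = 43.1 × (6.1300)^0.248
    = 43.1 × 1.5678 = 67.5721 km/h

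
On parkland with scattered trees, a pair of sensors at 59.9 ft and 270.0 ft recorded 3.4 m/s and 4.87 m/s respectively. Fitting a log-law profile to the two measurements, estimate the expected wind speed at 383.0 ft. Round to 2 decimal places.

Log law: V ∝ ln(z/z₀). From the pair, with r = V₁/V₂ = 0.69815,
ln z₀ = (ln z₁ − r·ln z₂)/(1 − r) = (4.0927 − 0.69815×5.5984)/0.30185 = 0.6100 → z₀ = 1.840 ft
V₃ = V₁ · ln(z₃/z₀)/ln(z₁/z₀) = 3.4 × 5.3380/3.4827 = 5.2113 m/s

5.21 m/s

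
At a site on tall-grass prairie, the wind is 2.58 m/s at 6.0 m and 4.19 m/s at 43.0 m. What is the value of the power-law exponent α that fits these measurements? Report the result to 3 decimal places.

Power law: V₂/V₁ = (z₂/z₁)^α ⇒ α = ln(V₂/V₁) / ln(z₂/z₁)
α = ln(4.19/2.58) / ln(43.0/6.0) = ln(1.6240) / ln(7.1667)
  = 0.48491 / 1.96944 = 0.24622

α ≈ 0.246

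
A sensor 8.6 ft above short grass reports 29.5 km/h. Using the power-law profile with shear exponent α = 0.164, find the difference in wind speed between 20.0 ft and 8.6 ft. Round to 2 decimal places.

4.38 km/h

Power law: V₂ = V₁ · (z₂/z₁)^α = 29.5 × (2.3256)^0.164 = 33.8792 km/h
ΔV = 33.8792 − 29.5 = 4.3792 km/h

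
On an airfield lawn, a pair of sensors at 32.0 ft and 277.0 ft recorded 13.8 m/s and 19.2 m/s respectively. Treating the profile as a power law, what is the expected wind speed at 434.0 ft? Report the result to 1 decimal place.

First find α: α = ln(V₂/V₁)/ln(z₂/z₁) = ln(19.2/13.8)/ln(277.0/32.0) = 0.33024/2.15828 = 0.1530
Extrapolate from 277.0 ft to 434.0 ft: V₃ = 19.2 × (434.0/277.0)^0.1530 = 19.2 × 1.0711 = 20.5655 m/s

20.6 m/s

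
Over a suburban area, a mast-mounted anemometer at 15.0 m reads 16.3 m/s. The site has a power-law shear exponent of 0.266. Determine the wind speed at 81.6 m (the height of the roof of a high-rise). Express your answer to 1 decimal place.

Power-law profile: V₂ = V₁ · (z₂/z₁)^α
V₂ = 16.3 × (81.6/15.0)^0.266 = 16.3 × (5.4400)^0.266
    = 16.3 × 1.5692 = 25.5774 m/s

25.6 m/s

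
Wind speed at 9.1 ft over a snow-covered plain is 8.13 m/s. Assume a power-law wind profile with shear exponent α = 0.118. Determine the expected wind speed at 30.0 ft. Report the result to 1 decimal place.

Power-law profile: V₂ = V₁ · (z₂/z₁)^α
V₂ = 8.13 × (30.0/9.1)^0.118 = 8.13 × (3.2967)^0.118
    = 8.13 × 1.1512 = 9.3589 m/s

9.4 m/s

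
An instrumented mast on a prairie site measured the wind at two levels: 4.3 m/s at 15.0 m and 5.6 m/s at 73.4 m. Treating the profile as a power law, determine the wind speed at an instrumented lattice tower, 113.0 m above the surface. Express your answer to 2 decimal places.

6.02 m/s

First find α: α = ln(V₂/V₁)/ln(z₂/z₁) = ln(5.6/4.3)/ln(73.4/15.0) = 0.26415/1.58787 = 0.1664
Extrapolate from 73.4 m to 113.0 m: V₃ = 5.6 × (113.0/73.4)^0.1664 = 5.6 × 1.0744 = 6.0167 m/s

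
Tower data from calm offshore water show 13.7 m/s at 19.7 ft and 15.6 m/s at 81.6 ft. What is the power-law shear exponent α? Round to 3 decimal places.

α ≈ 0.091

Power law: V₂/V₁ = (z₂/z₁)^α ⇒ α = ln(V₂/V₁) / ln(z₂/z₁)
α = ln(15.6/13.7) / ln(81.6/19.7) = ln(1.1387) / ln(4.1421)
  = 0.12988 / 1.42121 = 0.09138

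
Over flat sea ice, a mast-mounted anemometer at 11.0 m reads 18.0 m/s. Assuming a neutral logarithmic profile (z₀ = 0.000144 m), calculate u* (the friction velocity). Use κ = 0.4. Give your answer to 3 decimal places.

u* ≈ 0.640 m/s

Log law: V(z) = (u*/κ) · ln(z/z₀) ⇒ u* = κ · V / ln(z/z₀)
u* = 0.4 × 18.0 / ln(11.0/0.000144) = 0.4 × 18.0 / 11.2436
   = 7.2000 / 11.2436 = 0.6404 m/s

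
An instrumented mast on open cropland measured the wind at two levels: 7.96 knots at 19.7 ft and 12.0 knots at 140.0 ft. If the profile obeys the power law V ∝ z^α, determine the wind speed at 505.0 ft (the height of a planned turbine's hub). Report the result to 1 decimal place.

First find α: α = ln(V₂/V₁)/ln(z₂/z₁) = ln(12.0/7.96)/ln(140.0/19.7) = 0.41048/1.96102 = 0.2093
Extrapolate from 140.0 ft to 505.0 ft: V₃ = 12.0 × (505.0/140.0)^0.2093 = 12.0 × 1.3080 = 15.6966 knots

15.7 knots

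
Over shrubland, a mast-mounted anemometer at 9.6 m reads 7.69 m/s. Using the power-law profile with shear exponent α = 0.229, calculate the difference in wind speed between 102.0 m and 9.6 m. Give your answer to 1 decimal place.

Power law: V₂ = V₁ · (z₂/z₁)^α = 7.69 × (10.6250)^0.229 = 13.2116 m/s
ΔV = 13.2116 − 7.69 = 5.5216 m/s

5.5 m/s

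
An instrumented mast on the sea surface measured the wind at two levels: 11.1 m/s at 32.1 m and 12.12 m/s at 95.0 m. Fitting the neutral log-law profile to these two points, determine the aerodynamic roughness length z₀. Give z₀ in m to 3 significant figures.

z₀ ≈ 0.000239 m

Log law: V(z) ∝ ln(z/z₀). With r = V₁/V₂ = 11.1/12.12 = 0.91584,
r · ln(z₂/z₀) = ln(z₁/z₀) ⇒ ln z₀ = (ln z₁ − r·ln z₂)/(1 − r)
ln z₀ = (3.46886 − 0.91584×4.55388) / 0.08416 = -8.3387
z₀ = exp(-8.3387) = 0.0002391 m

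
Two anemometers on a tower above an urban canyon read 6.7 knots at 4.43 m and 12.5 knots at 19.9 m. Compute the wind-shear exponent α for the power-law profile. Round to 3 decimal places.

Power law: V₂/V₁ = (z₂/z₁)^α ⇒ α = ln(V₂/V₁) / ln(z₂/z₁)
α = ln(12.5/6.7) / ln(19.9/4.43) = ln(1.8657) / ln(4.4921)
  = 0.62362 / 1.50232 = 0.41511

α ≈ 0.415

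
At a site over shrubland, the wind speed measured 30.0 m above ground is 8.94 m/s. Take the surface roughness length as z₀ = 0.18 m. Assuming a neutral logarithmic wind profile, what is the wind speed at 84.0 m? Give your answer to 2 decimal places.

Log law: V(z) ∝ ln(z/z₀), so V₂/V₁ = ln(z₂/z₀) / ln(z₁/z₀).
ln(84.0/0.18) = 6.1456, ln(30.0/0.18) = 5.1160
V₂ = 8.94 × 6.1456/5.1160 = 8.94 × 1.2013 = 10.7392 m/s

10.74 m/s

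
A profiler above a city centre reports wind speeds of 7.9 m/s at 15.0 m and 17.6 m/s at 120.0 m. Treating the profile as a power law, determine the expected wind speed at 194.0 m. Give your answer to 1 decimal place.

First find α: α = ln(V₂/V₁)/ln(z₂/z₁) = ln(17.6/7.9)/ln(120.0/15.0) = 0.80104/2.07944 = 0.3852
Extrapolate from 120.0 m to 194.0 m: V₃ = 17.6 × (194.0/120.0)^0.3852 = 17.6 × 1.2033 = 21.1776 m/s

21.2 m/s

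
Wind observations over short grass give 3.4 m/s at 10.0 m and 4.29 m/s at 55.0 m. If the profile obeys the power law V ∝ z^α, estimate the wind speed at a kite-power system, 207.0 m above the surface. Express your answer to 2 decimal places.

First find α: α = ln(V₂/V₁)/ln(z₂/z₁) = ln(4.29/3.4)/ln(55.0/10.0) = 0.23251/1.70475 = 0.1364
Extrapolate from 55.0 m to 207.0 m: V₃ = 4.29 × (207.0/55.0)^0.1364 = 4.29 × 1.1981 = 5.1400 m/s

5.14 m/s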